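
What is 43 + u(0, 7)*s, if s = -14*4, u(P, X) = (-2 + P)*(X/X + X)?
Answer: 939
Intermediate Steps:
u(P, X) = (1 + X)*(-2 + P) (u(P, X) = (-2 + P)*(1 + X) = (1 + X)*(-2 + P))
s = -56
43 + u(0, 7)*s = 43 + (-2 + 0 - 2*7 + 0*7)*(-56) = 43 + (-2 + 0 - 14 + 0)*(-56) = 43 - 16*(-56) = 43 + 896 = 939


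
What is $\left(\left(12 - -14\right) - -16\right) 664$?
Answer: $27888$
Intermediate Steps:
$\left(\left(12 - -14\right) - -16\right) 664 = \left(\left(12 + 14\right) + 16\right) 664 = \left(26 + 16\right) 664 = 42 \cdot 664 = 27888$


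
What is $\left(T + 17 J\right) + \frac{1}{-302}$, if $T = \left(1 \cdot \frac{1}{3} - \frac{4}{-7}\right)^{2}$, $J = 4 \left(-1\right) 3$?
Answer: $- \frac{27060547}{133182} \approx -203.18$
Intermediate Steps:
$J = -12$ ($J = \left(-4\right) 3 = -12$)
$T = \frac{361}{441}$ ($T = \left(1 \cdot \frac{1}{3} - - \frac{4}{7}\right)^{2} = \left(\frac{1}{3} + \frac{4}{7}\right)^{2} = \left(\frac{19}{21}\right)^{2} = \frac{361}{441} \approx 0.81859$)
$\left(T + 17 J\right) + \frac{1}{-302} = \left(\frac{361}{441} + 17 \left(-12\right)\right) + \frac{1}{-302} = \left(\frac{361}{441} - 204\right) - \frac{1}{302} = - \frac{89603}{441} - \frac{1}{302} = - \frac{27060547}{133182}$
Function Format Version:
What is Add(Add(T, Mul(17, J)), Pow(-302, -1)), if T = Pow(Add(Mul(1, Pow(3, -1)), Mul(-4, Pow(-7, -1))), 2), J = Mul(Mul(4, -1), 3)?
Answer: Rational(-27060547, 133182) ≈ -203.18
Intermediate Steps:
J = -12 (J = Mul(-4, 3) = -12)
T = Rational(361, 441) (T = Pow(Add(Mul(1, Rational(1, 3)), Mul(-4, Rational(-1, 7))), 2) = Pow(Add(Rational(1, 3), Rational(4, 7)), 2) = Pow(Rational(19, 21), 2) = Rational(361, 441) ≈ 0.81859)
Add(Add(T, Mul(17, J)), Pow(-302, -1)) = Add(Add(Rational(361, 441), Mul(17, -12)), Pow(-302, -1)) = Add(Add(Rational(361, 441), -204), Rational(-1, 302)) = Add(Rational(-89603, 441), Rational(-1, 302)) = Rational(-27060547, 133182)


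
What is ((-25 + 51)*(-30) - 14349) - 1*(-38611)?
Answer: 23482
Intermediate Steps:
((-25 + 51)*(-30) - 14349) - 1*(-38611) = (26*(-30) - 14349) + 38611 = (-780 - 14349) + 38611 = -15129 + 38611 = 23482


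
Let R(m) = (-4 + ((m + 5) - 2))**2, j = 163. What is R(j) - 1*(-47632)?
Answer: 73876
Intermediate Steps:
R(m) = (-1 + m)**2 (R(m) = (-4 + ((5 + m) - 2))**2 = (-4 + (3 + m))**2 = (-1 + m)**2)
R(j) - 1*(-47632) = (-1 + 163)**2 - 1*(-47632) = 162**2 + 47632 = 26244 + 47632 = 73876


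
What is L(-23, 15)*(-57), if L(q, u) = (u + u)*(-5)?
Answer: 8550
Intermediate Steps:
L(q, u) = -10*u (L(q, u) = (2*u)*(-5) = -10*u)
L(-23, 15)*(-57) = -10*15*(-57) = -150*(-57) = 8550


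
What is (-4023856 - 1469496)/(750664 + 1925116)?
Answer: -1373338/668945 ≈ -2.0530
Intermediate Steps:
(-4023856 - 1469496)/(750664 + 1925116) = -5493352/2675780 = -5493352*1/2675780 = -1373338/668945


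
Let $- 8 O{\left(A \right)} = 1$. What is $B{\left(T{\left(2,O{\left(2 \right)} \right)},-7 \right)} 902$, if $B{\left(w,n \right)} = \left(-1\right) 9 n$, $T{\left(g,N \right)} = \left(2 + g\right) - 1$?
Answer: $56826$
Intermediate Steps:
$O{\left(A \right)} = - \frac{1}{8}$ ($O{\left(A \right)} = \left(- \frac{1}{8}\right) 1 = - \frac{1}{8}$)
$T{\left(g,N \right)} = 1 + g$
$B{\left(w,n \right)} = - 9 n$
$B{\left(T{\left(2,O{\left(2 \right)} \right)},-7 \right)} 902 = \left(-9\right) \left(-7\right) 902 = 63 \cdot 902 = 56826$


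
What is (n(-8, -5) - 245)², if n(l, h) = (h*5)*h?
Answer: 14400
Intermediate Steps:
n(l, h) = 5*h² (n(l, h) = (5*h)*h = 5*h²)
(n(-8, -5) - 245)² = (5*(-5)² - 245)² = (5*25 - 245)² = (125 - 245)² = (-120)² = 14400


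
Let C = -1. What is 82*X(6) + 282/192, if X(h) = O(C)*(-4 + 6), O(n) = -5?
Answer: -26193/32 ≈ -818.53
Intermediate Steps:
X(h) = -10 (X(h) = -5*(-4 + 6) = -5*2 = -10)
82*X(6) + 282/192 = 82*(-10) + 282/192 = -820 + 282*(1/192) = -820 + 47/32 = -26193/32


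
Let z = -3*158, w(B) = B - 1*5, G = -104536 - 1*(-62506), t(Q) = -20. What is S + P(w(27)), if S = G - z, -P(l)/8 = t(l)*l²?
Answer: 35884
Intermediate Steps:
G = -42030 (G = -104536 + 62506 = -42030)
w(B) = -5 + B (w(B) = B - 5 = -5 + B)
P(l) = 160*l² (P(l) = -(-160)*l² = 160*l²)
z = -474
S = -41556 (S = -42030 - 1*(-474) = -42030 + 474 = -41556)
S + P(w(27)) = -41556 + 160*(-5 + 27)² = -41556 + 160*22² = -41556 + 160*484 = -41556 + 77440 = 35884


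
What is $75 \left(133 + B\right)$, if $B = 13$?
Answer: $10950$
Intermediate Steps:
$75 \left(133 + B\right) = 75 \left(133 + 13\right) = 75 \cdot 146 = 10950$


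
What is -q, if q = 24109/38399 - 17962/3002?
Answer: 16245990/3033521 ≈ 5.3555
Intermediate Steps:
q = -16245990/3033521 (q = 24109*(1/38399) - 17962*1/3002 = 24109/38399 - 8981/1501 = -16245990/3033521 ≈ -5.3555)
-q = -1*(-16245990/3033521) = 16245990/3033521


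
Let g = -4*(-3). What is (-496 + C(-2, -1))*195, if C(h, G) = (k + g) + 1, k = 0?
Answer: -94185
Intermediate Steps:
g = 12
C(h, G) = 13 (C(h, G) = (0 + 12) + 1 = 12 + 1 = 13)
(-496 + C(-2, -1))*195 = (-496 + 13)*195 = -483*195 = -94185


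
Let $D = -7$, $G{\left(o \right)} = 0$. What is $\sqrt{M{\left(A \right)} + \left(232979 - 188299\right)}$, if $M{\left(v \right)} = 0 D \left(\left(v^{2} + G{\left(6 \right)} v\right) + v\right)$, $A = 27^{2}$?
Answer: $2 \sqrt{11170} \approx 211.38$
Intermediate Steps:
$A = 729$
$M{\left(v \right)} = 0$ ($M{\left(v \right)} = 0 \left(-7\right) \left(\left(v^{2} + 0 v\right) + v\right) = 0 \left(\left(v^{2} + 0\right) + v\right) = 0 \left(v^{2} + v\right) = 0 \left(v + v^{2}\right) = 0$)
$\sqrt{M{\left(A \right)} + \left(232979 - 188299\right)} = \sqrt{0 + \left(232979 - 188299\right)} = \sqrt{0 + 44680} = \sqrt{44680} = 2 \sqrt{11170}$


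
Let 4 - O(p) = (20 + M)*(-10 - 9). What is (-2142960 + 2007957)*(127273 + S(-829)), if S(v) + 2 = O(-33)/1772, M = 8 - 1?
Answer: -30446514989187/1772 ≈ -1.7182e+10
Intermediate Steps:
M = 7
O(p) = 517 (O(p) = 4 - (20 + 7)*(-10 - 9) = 4 - 27*(-19) = 4 - 1*(-513) = 4 + 513 = 517)
S(v) = -3027/1772 (S(v) = -2 + 517/1772 = -3027/1772)
(-2142960 + 2007957)*(127273 + S(-829)) = (-2142960 + 2007957)*(127273 - 3027/1772) = -135003*225524729/1772 = -30446514989187/1772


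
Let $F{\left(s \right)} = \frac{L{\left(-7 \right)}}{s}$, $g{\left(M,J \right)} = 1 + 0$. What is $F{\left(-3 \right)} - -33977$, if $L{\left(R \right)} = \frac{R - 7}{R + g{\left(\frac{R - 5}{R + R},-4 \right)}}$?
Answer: $\frac{305786}{9} \approx 33976.0$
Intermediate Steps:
$g{\left(M,J \right)} = 1$
$L{\left(R \right)} = \frac{-7 + R}{1 + R}$ ($L{\left(R \right)} = \frac{R - 7}{R + 1} = \frac{-7 + R}{1 + R}$)
$F{\left(s \right)} = \frac{7}{3 s}$ ($F{\left(s \right)} = \frac{\frac{1}{1 - 7} \left(-7 - 7\right)}{s} = \frac{\frac{1}{-6} \left(-14\right)}{s} = \frac{\left(- \frac{1}{6}\right) \left(-14\right)}{s} = \frac{7}{3 s}$)
$F{\left(-3 \right)} - -33977 = \frac{7}{3 \left(-3\right)} - -33977 = \frac{7}{3} \left(- \frac{1}{3}\right) + 33977 = - \frac{7}{9} + 33977 = \frac{305786}{9}$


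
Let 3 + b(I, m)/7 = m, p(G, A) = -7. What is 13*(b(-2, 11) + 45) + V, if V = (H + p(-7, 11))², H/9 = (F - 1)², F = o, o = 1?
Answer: 1362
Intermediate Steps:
F = 1
b(I, m) = -21 + 7*m
H = 0 (H = 9*(1 - 1)² = 9*0² = 9*0 = 0)
V = 49 (V = (0 - 7)² = (-7)² = 49)
13*(b(-2, 11) + 45) + V = 13*((-21 + 7*11) + 45) + 49 = 13*((-21 + 77) + 45) + 49 = 13*(56 + 45) + 49 = 13*101 + 49 = 1313 + 49 = 1362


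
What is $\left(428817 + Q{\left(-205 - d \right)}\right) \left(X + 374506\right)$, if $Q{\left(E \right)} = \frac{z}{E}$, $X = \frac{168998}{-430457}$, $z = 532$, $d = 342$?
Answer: $\frac{37813461471494737548}{235459979} \approx 1.6059 \cdot 10^{11}$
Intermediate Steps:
$X = - \frac{168998}{430457}$ ($X = 168998 \left(- \frac{1}{430457}\right) = - \frac{168998}{430457} \approx -0.3926$)
$Q{\left(E \right)} = \frac{532}{E}$
$\left(428817 + Q{\left(-205 - d \right)}\right) \left(X + 374506\right) = \left(428817 + \frac{532}{-205 - 342}\right) \left(- \frac{168998}{430457} + 374506\right) = \left(428817 + \frac{532}{-205 - 342}\right) \frac{161208560244}{430457} = \left(428817 + \frac{532}{-547}\right) \frac{161208560244}{430457} = \left(428817 + 532 \left(- \frac{1}{547}\right)\right) \frac{161208560244}{430457} = \left(428817 - \frac{532}{547}\right) \frac{161208560244}{430457} = \frac{234562367}{547} \cdot \frac{161208560244}{430457} = \frac{37813461471494737548}{235459979}$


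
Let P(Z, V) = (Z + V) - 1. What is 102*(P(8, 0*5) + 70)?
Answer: 7854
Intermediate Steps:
P(Z, V) = -1 + V + Z (P(Z, V) = (V + Z) - 1 = -1 + V + Z)
102*(P(8, 0*5) + 70) = 102*((-1 + 0*5 + 8) + 70) = 102*((-1 + 0 + 8) + 70) = 102*(7 + 70) = 102*77 = 7854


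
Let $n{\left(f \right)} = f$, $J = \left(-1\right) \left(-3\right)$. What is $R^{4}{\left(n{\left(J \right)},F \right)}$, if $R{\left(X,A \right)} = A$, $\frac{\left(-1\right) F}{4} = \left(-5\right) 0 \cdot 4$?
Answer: $0$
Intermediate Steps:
$J = 3$
$F = 0$ ($F = - 4 \left(-5\right) 0 \cdot 4 = - 4 \cdot 0 \cdot 4 = \left(-4\right) 0 = 0$)
$R^{4}{\left(n{\left(J \right)},F \right)} = 0^{4} = 0$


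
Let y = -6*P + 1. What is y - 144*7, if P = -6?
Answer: -971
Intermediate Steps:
y = 37 (y = -6*(-6) + 1 = 36 + 1 = 37)
y - 144*7 = 37 - 144*7 = 37 - 1008 = -971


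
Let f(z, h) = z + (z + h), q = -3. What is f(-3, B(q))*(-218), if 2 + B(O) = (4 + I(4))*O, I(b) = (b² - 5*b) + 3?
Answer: 3706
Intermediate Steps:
I(b) = 3 + b² - 5*b
B(O) = -2 + 3*O (B(O) = -2 + (4 + (3 + 4² - 5*4))*O = -2 + (4 + (3 + 16 - 20))*O = -2 + (4 - 1)*O = -2 + 3*O)
f(z, h) = h + 2*z (f(z, h) = z + (h + z) = h + 2*z)
f(-3, B(q))*(-218) = ((-2 + 3*(-3)) + 2*(-3))*(-218) = ((-2 - 9) - 6)*(-218) = (-11 - 6)*(-218) = -17*(-218) = 3706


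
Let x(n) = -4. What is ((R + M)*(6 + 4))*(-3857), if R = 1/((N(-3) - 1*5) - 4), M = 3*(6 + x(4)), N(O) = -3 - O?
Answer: -2044210/9 ≈ -2.2713e+5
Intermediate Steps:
M = 6 (M = 3*(6 - 4) = 3*2 = 6)
R = -⅑ (R = 1/(((-3 - 1*(-3)) - 1*5) - 4) = 1/(((-3 + 3) - 5) - 4) = 1/((0 - 5) - 4) = 1/(-5 - 4) = 1/(-9) = -⅑ ≈ -0.11111)
((R + M)*(6 + 4))*(-3857) = ((-⅑ + 6)*(6 + 4))*(-3857) = ((53/9)*10)*(-3857) = (530/9)*(-3857) = -2044210/9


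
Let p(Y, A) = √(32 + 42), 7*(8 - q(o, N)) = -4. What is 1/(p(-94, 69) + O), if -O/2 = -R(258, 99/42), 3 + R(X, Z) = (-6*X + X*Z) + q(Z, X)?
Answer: -45780/85541387 - 49*√74/171082774 ≈ -0.00053764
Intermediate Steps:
q(o, N) = 60/7 (q(o, N) = 8 - ⅐*(-4) = 8 + 4/7 = 60/7)
p(Y, A) = √74
R(X, Z) = 39/7 - 6*X + X*Z (R(X, Z) = -3 + ((-6*X + X*Z) + 60/7) = -3 + (60/7 - 6*X + X*Z) = 39/7 - 6*X + X*Z)
O = -13080/7 (O = -(-2)*(39/7 - 6*258 + 258*(99/42)) = -(-2)*(39/7 - 1548 + 258*(99*(1/42))) = -(-2)*(39/7 - 1548 + 258*(33/14)) = -(-2)*(39/7 - 1548 + 4257/7) = -(-2)*(-6540)/7 = -2*6540/7 = -13080/7 ≈ -1868.6)
1/(p(-94, 69) + O) = 1/(√74 - 13080/7) = 1/(-13080/7 + √74)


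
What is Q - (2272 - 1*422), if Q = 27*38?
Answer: -824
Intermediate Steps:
Q = 1026
Q - (2272 - 1*422) = 1026 - (2272 - 1*422) = 1026 - (2272 - 422) = 1026 - 1*1850 = 1026 - 1850 = -824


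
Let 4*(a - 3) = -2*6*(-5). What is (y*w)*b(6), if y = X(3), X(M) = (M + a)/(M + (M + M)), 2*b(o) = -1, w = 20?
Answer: -70/3 ≈ -23.333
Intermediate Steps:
b(o) = -1/2 (b(o) = (1/2)*(-1) = -1/2)
a = 18 (a = 3 + (-2*6*(-5))/4 = 3 + (-12*(-5))/4 = 3 + (1/4)*60 = 3 + 15 = 18)
X(M) = (18 + M)/(3*M) (X(M) = (M + 18)/(M + (M + M)) = (18 + M)/(M + 2*M) = (18 + M)/((3*M)) = (18 + M)*(1/(3*M)) = (18 + M)/(3*M))
y = 7/3 (y = (1/3)*(18 + 3)/3 = (1/3)*(1/3)*21 = 7/3 ≈ 2.3333)
(y*w)*b(6) = ((7/3)*20)*(-1/2) = (140/3)*(-1/2) = -70/3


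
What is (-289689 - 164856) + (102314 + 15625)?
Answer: -336606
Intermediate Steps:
(-289689 - 164856) + (102314 + 15625) = -454545 + 117939 = -336606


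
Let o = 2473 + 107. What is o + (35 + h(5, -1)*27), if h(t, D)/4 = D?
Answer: 2507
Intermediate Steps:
h(t, D) = 4*D
o = 2580
o + (35 + h(5, -1)*27) = 2580 + (35 + (4*(-1))*27) = 2580 + (35 - 4*27) = 2580 + (35 - 108) = 2580 - 73 = 2507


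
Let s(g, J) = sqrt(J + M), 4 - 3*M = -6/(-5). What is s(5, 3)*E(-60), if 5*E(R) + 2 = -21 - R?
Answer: 37*sqrt(885)/75 ≈ 14.676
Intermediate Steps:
M = 14/15 (M = 4/3 - (-2)/(-5) = 4/3 - (-2)*(-1)/5 = 4/3 - 1/3*6/5 = 4/3 - 2/5 = 14/15 ≈ 0.93333)
s(g, J) = sqrt(14/15 + J) (s(g, J) = sqrt(J + 14/15) = sqrt(14/15 + J))
E(R) = -23/5 - R/5 (E(R) = -2/5 + (-21 - R)/5 = -2/5 + (-21/5 - R/5) = -23/5 - R/5)
s(5, 3)*E(-60) = (sqrt(210 + 225*3)/15)*(-23/5 - 1/5*(-60)) = (sqrt(210 + 675)/15)*(-23/5 + 12) = (sqrt(885)/15)*(37/5) = 37*sqrt(885)/75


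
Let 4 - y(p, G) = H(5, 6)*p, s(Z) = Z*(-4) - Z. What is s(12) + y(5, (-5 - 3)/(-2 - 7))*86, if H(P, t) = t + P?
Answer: -4446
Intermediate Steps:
H(P, t) = P + t
s(Z) = -5*Z (s(Z) = -4*Z - Z = -5*Z)
y(p, G) = 4 - 11*p (y(p, G) = 4 - (5 + 6)*p = 4 - 11*p)
s(12) + y(5, (-5 - 3)/(-2 - 7))*86 = -5*12 + (4 - 11*5)*86 = -60 + (4 - 55)*86 = -60 - 51*86 = -60 - 4386 = -4446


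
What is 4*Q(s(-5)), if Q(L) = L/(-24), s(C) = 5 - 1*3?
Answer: -⅓ ≈ -0.33333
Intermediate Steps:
s(C) = 2 (s(C) = 5 - 3 = 2)
Q(L) = -L/24 (Q(L) = L*(-1/24) = -L/24)
4*Q(s(-5)) = 4*(-1/24*2) = 4*(-1/12) = -⅓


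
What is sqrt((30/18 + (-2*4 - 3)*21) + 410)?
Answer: sqrt(1626)/3 ≈ 13.441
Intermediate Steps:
sqrt((30/18 + (-2*4 - 3)*21) + 410) = sqrt((30*(1/18) + (-8 - 3)*21) + 410) = sqrt((5/3 - 11*21) + 410) = sqrt((5/3 - 231) + 410) = sqrt(-688/3 + 410) = sqrt(542/3) = sqrt(1626)/3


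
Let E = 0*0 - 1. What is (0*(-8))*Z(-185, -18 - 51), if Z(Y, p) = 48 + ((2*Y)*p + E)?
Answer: 0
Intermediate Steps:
E = -1 (E = 0 - 1 = -1)
Z(Y, p) = 47 + 2*Y*p (Z(Y, p) = 48 + ((2*Y)*p - 1) = 48 + (2*Y*p - 1) = 48 + (-1 + 2*Y*p) = 47 + 2*Y*p)
(0*(-8))*Z(-185, -18 - 51) = (0*(-8))*(47 + 2*(-185)*(-18 - 51)) = 0*(47 + 2*(-185)*(-69)) = 0*(47 + 25530) = 0*25577 = 0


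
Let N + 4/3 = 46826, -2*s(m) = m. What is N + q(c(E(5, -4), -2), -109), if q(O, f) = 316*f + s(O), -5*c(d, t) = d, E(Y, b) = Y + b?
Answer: 371423/30 ≈ 12381.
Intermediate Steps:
s(m) = -m/2
c(d, t) = -d/5
q(O, f) = 316*f - O/2
N = 140474/3 (N = -4/3 + 46826 = 140474/3 ≈ 46825.)
N + q(c(E(5, -4), -2), -109) = 140474/3 + (316*(-109) - (-1)*(5 - 4)/10) = 140474/3 + (-34444 - (-1)/10) = 140474/3 + (-34444 - ½*(-⅕)) = 140474/3 + (-34444 + ⅒) = 140474/3 - 344439/10 = 371423/30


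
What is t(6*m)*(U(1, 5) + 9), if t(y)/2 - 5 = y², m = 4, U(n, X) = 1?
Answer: 11620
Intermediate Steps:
t(y) = 10 + 2*y²
t(6*m)*(U(1, 5) + 9) = (10 + 2*(6*4)²)*(1 + 9) = (10 + 2*24²)*10 = (10 + 2*576)*10 = (10 + 1152)*10 = 1162*10 = 11620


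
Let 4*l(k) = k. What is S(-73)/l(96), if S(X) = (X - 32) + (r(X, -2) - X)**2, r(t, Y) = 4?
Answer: 728/3 ≈ 242.67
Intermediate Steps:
l(k) = k/4
S(X) = -32 + X + (4 - X)**2 (S(X) = (X - 32) + (4 - X)**2 = (-32 + X) + (4 - X)**2 = -32 + X + (4 - X)**2)
S(-73)/l(96) = (-32 - 73 + (-4 - 73)**2)/(((1/4)*96)) = (-32 - 73 + (-77)**2)/24 = (-32 - 73 + 5929)*(1/24) = 5824*(1/24) = 728/3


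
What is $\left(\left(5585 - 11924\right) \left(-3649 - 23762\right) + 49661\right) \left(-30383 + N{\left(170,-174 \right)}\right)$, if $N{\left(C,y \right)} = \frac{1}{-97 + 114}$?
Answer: $- \frac{89773564914900}{17} \approx -5.2808 \cdot 10^{12}$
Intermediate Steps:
$N{\left(C,y \right)} = \frac{1}{17}$
$\left(\left(5585 - 11924\right) \left(-3649 - 23762\right) + 49661\right) \left(-30383 + N{\left(170,-174 \right)}\right) = \left(\left(5585 - 11924\right) \left(-3649 - 23762\right) + 49661\right) \left(-30383 + \frac{1}{17}\right) = \left(\left(-6339\right) \left(-27411\right) + 49661\right) \left(- \frac{516510}{17}\right) = \left(173758329 + 49661\right) \left(- \frac{516510}{17}\right) = 173807990 \left(- \frac{516510}{17}\right) = - \frac{89773564914900}{17}$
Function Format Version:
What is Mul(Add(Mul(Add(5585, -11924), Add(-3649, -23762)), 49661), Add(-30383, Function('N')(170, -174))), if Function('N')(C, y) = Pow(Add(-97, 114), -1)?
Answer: Rational(-89773564914900, 17) ≈ -5.2808e+12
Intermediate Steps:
Function('N')(C, y) = Rational(1, 17) (Function('N')(C, y) = Pow(17, -1) = Rational(1, 17))
Mul(Add(Mul(Add(5585, -11924), Add(-3649, -23762)), 49661), Add(-30383, Function('N')(170, -174))) = Mul(Add(Mul(Add(5585, -11924), Add(-3649, -23762)), 49661), Add(-30383, Rational(1, 17))) = Mul(Add(Mul(-6339, -27411), 49661), Rational(-516510, 17)) = Mul(Add(173758329, 49661), Rational(-516510, 17)) = Mul(173807990, Rational(-516510, 17)) = Rational(-89773564914900, 17)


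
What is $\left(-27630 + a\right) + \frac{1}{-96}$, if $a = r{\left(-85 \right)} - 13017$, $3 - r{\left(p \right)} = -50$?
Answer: $- \frac{3897025}{96} \approx -40594.0$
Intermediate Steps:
$r{\left(p \right)} = 53$ ($r{\left(p \right)} = 3 - -50 = 3 + 50 = 53$)
$a = -12964$ ($a = 53 - 13017 = -12964$)
$\left(-27630 + a\right) + \frac{1}{-96} = \left(-27630 - 12964\right) + \frac{1}{-96} = -40594 - \frac{1}{96} = - \frac{3897025}{96}$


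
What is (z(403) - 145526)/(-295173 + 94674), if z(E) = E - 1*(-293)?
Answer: 144830/200499 ≈ 0.72235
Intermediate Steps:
z(E) = 293 + E (z(E) = E + 293 = 293 + E)
(z(403) - 145526)/(-295173 + 94674) = ((293 + 403) - 145526)/(-295173 + 94674) = (696 - 145526)/(-200499) = -144830*(-1/200499) = 144830/200499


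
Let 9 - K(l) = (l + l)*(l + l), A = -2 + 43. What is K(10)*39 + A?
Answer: -15208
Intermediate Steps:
A = 41
K(l) = 9 - 4*l**2 (K(l) = 9 - (l + l)*(l + l) = 9 - 2*l*2*l = 9 - 4*l**2)
K(10)*39 + A = (9 - 4*10**2)*39 + 41 = (9 - 4*100)*39 + 41 = (9 - 400)*39 + 41 = -391*39 + 41 = -15249 + 41 = -15208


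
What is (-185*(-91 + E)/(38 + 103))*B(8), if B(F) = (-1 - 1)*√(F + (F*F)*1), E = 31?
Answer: -44400*√2/47 ≈ -1336.0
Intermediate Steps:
B(F) = -2*√(F + F²) (B(F) = -2*√(F + F²*1) = -2*√(F + F²))
(-185*(-91 + E)/(38 + 103))*B(8) = (-185*(-91 + 31)/(38 + 103))*(-2*2*√2*√(1 + 8)) = (-(-11100)/141)*(-2*6*√2) = (-(-11100)/141)*(-12*√2) = (-185*(-20/47))*(-12*√2) = 3700*(-12*√2)/47 = -44400*√2/47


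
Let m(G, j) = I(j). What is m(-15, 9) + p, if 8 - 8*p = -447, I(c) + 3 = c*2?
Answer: 575/8 ≈ 71.875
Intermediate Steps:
I(c) = -3 + 2*c (I(c) = -3 + c*2 = -3 + 2*c)
m(G, j) = -3 + 2*j
p = 455/8 (p = 1 - ⅛*(-447) = 1 + 447/8 = 455/8 ≈ 56.875)
m(-15, 9) + p = (-3 + 2*9) + 455/8 = (-3 + 18) + 455/8 = 15 + 455/8 = 575/8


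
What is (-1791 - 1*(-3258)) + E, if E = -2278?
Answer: -811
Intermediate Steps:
(-1791 - 1*(-3258)) + E = (-1791 - 1*(-3258)) - 2278 = (-1791 + 3258) - 2278 = 1467 - 2278 = -811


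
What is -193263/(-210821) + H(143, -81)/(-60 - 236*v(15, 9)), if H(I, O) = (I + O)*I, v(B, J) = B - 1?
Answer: -609501127/354600922 ≈ -1.7188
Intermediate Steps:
v(B, J) = -1 + B
H(I, O) = I*(I + O)
-193263/(-210821) + H(143, -81)/(-60 - 236*v(15, 9)) = -193263/(-210821) + (143*(143 - 81))/(-60 - 236*(-1 + 15)) = -193263*(-1/210821) + (143*62)/(-60 - 236*14) = 193263/210821 + 8866/(-60 - 3304) = 193263/210821 + 8866/(-3364) = 193263/210821 + 8866*(-1/3364) = 193263/210821 - 4433/1682 = -609501127/354600922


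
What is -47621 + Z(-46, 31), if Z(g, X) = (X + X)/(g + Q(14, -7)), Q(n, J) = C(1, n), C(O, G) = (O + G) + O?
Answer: -714346/15 ≈ -47623.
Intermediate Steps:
C(O, G) = G + 2*O (C(O, G) = (G + O) + O = G + 2*O)
Q(n, J) = 2 + n (Q(n, J) = n + 2*1 = n + 2 = 2 + n)
Z(g, X) = 2*X/(16 + g) (Z(g, X) = (X + X)/(g + (2 + 14)) = (2*X)/(g + 16) = (2*X)/(16 + g) = 2*X/(16 + g))
-47621 + Z(-46, 31) = -47621 + 2*31/(16 - 46) = -47621 + 2*31/(-30) = -47621 + 2*31*(-1/30) = -47621 - 31/15 = -714346/15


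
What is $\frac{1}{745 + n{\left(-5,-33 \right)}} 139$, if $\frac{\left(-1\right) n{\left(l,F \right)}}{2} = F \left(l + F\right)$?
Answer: $- \frac{139}{1763} \approx -0.078843$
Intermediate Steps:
$n{\left(l,F \right)} = - 2 F \left(F + l\right)$ ($n{\left(l,F \right)} = - 2 F \left(l + F\right) = - 2 F \left(F + l\right)$)
$\frac{1}{745 + n{\left(-5,-33 \right)}} 139 = \frac{1}{745 - - 66 \left(-33 - 5\right)} 139 = \frac{1}{745 - \left(-66\right) \left(-38\right)} 139 = \frac{1}{745 - 2508} \cdot 139 = \frac{1}{-1763} \cdot 139 = \left(- \frac{1}{1763}\right) 139 = - \frac{139}{1763}$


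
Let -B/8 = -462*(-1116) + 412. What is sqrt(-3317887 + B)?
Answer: I*sqrt(7445919) ≈ 2728.7*I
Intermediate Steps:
B = -4128032 (B = -8*(-462*(-1116) + 412) = -8*(515592 + 412) = -8*516004 = -4128032)
sqrt(-3317887 + B) = sqrt(-3317887 - 4128032) = sqrt(-7445919) = I*sqrt(7445919)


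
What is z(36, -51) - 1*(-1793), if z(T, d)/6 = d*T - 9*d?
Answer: -6469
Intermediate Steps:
z(T, d) = -54*d + 6*T*d (z(T, d) = 6*(d*T - 9*d) = 6*(T*d - 9*d) = 6*(-9*d + T*d) = -54*d + 6*T*d)
z(36, -51) - 1*(-1793) = 6*(-51)*(-9 + 36) - 1*(-1793) = 6*(-51)*27 + 1793 = -8262 + 1793 = -6469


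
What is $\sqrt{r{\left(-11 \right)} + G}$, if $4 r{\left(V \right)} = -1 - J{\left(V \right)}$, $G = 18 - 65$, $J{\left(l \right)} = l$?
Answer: $\frac{i \sqrt{178}}{2} \approx 6.6708 i$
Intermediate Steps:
$G = -47$
$r{\left(V \right)} = - \frac{1}{4} - \frac{V}{4}$ ($r{\left(V \right)} = \frac{-1 - V}{4} = - \frac{1}{4} - \frac{V}{4}$)
$\sqrt{r{\left(-11 \right)} + G} = \sqrt{\left(- \frac{1}{4} - - \frac{11}{4}\right) - 47} = \sqrt{\left(- \frac{1}{4} + \frac{11}{4}\right) - 47} = \sqrt{\frac{5}{2} - 47} = \sqrt{- \frac{89}{2}} = \frac{i \sqrt{178}}{2}$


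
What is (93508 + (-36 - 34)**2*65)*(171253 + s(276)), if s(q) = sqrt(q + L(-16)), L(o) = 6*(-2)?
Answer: 70557606024 + 824016*sqrt(66) ≈ 7.0564e+10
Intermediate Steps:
L(o) = -12
s(q) = sqrt(-12 + q) (s(q) = sqrt(q - 12) = sqrt(-12 + q))
(93508 + (-36 - 34)**2*65)*(171253 + s(276)) = (93508 + (-36 - 34)**2*65)*(171253 + sqrt(-12 + 276)) = (93508 + (-70)**2*65)*(171253 + sqrt(264)) = (93508 + 4900*65)*(171253 + 2*sqrt(66)) = (93508 + 318500)*(171253 + 2*sqrt(66)) = 412008*(171253 + 2*sqrt(66)) = 70557606024 + 824016*sqrt(66)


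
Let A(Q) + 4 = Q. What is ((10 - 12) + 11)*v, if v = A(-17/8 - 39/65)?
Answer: -2421/40 ≈ -60.525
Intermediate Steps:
A(Q) = -4 + Q
v = -269/40 (v = -4 + (-17/8 - 39/65) = -4 + (-17*1/8 - 39*1/65) = -4 + (-17/8 - 3/5) = -4 - 109/40 = -269/40 ≈ -6.7250)
((10 - 12) + 11)*v = ((10 - 12) + 11)*(-269/40) = (-2 + 11)*(-269/40) = 9*(-269/40) = -2421/40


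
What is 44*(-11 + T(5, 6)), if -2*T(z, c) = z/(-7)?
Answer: -3278/7 ≈ -468.29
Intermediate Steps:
T(z, c) = z/14 (T(z, c) = -z/(2*(-7)) = -z*(-1)/(2*7) = -(-1)*z/14 = z/14)
44*(-11 + T(5, 6)) = 44*(-11 + (1/14)*5) = 44*(-11 + 5/14) = 44*(-149/14) = -3278/7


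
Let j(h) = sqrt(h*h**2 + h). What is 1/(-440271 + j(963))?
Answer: -48919/21438388459 - sqrt(99228590)/64315165377 ≈ -2.4367e-6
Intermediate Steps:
j(h) = sqrt(h + h**3) (j(h) = sqrt(h**3 + h) = sqrt(h + h**3))
1/(-440271 + j(963)) = 1/(-440271 + sqrt(963 + 963**3)) = 1/(-440271 + sqrt(963 + 893056347)) = 1/(-440271 + sqrt(893057310)) = 1/(-440271 + 3*sqrt(99228590))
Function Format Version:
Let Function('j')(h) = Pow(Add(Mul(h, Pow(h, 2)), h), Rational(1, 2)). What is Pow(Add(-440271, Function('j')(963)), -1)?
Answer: Add(Rational(-48919, 21438388459), Mul(Rational(-1, 64315165377), Pow(99228590, Rational(1, 2)))) ≈ -2.4367e-6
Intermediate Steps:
Function('j')(h) = Pow(Add(h, Pow(h, 3)), Rational(1, 2)) (Function('j')(h) = Pow(Add(Pow(h, 3), h), Rational(1, 2)) = Pow(Add(h, Pow(h, 3)), Rational(1, 2)))
Pow(Add(-440271, Function('j')(963)), -1) = Pow(Add(-440271, Pow(Add(963, Pow(963, 3)), Rational(1, 2))), -1) = Pow(Add(-440271, Pow(Add(963, 893056347), Rational(1, 2))), -1) = Pow(Add(-440271, Pow(893057310, Rational(1, 2))), -1) = Pow(Add(-440271, Mul(3, Pow(99228590, Rational(1, 2)))), -1)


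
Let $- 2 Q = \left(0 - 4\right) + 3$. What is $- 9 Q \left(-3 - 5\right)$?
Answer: $36$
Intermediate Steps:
$Q = \frac{1}{2}$ ($Q = - \frac{\left(0 - 4\right) + 3}{2} = - \frac{-4 + 3}{2} = \left(- \frac{1}{2}\right) \left(-1\right) = \frac{1}{2} \approx 0.5$)
$- 9 Q \left(-3 - 5\right) = \left(-9\right) \frac{1}{2} \left(-3 - 5\right) = \left(- \frac{9}{2}\right) \left(-8\right) = 36$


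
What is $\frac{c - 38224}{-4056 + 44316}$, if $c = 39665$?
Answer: $\frac{131}{3660} \approx 0.035792$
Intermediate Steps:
$\frac{c - 38224}{-4056 + 44316} = \frac{39665 - 38224}{-4056 + 44316} = \frac{1441}{40260} = 1441 \cdot \frac{1}{40260} = \frac{131}{3660}$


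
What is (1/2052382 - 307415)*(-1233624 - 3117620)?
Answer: 1372671742584368038/1026191 ≈ 1.3376e+12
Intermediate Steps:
(1/2052382 - 307415)*(-1233624 - 3117620) = (1/2052382 - 307415)*(-4351244) = -630933012529/2052382*(-4351244) = 1372671742584368038/1026191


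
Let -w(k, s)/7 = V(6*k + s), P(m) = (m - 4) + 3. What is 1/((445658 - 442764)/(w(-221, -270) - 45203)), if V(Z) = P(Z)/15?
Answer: -333433/21705 ≈ -15.362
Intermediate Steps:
P(m) = -1 + m (P(m) = (-4 + m) + 3 = -1 + m)
V(Z) = -1/15 + Z/15 (V(Z) = (-1 + Z)/15 = (-1 + Z)*(1/15) = -1/15 + Z/15)
w(k, s) = 7/15 - 14*k/5 - 7*s/15 (w(k, s) = -7*(-1/15 + (6*k + s)/15) = -7*(-1/15 + (s + 6*k)/15) = -7*(-1/15 + (s/15 + 2*k/5)) = -7*(-1/15 + s/15 + 2*k/5) = 7/15 - 14*k/5 - 7*s/15)
1/((445658 - 442764)/(w(-221, -270) - 45203)) = 1/((445658 - 442764)/((7/15 - 14/5*(-221) - 7/15*(-270)) - 45203)) = 1/(2894/((7/15 + 3094/5 + 126) - 45203)) = 1/(2894/(11179/15 - 45203)) = 1/(2894/(-666866/15)) = 1/(2894*(-15/666866)) = 1/(-21705/333433) = -333433/21705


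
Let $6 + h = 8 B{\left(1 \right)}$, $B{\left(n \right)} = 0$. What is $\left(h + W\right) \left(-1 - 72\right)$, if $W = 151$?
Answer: $-10585$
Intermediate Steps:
$h = -6$ ($h = -6 + 8 \cdot 0 = -6 + 0 = -6$)
$\left(h + W\right) \left(-1 - 72\right) = \left(-6 + 151\right) \left(-1 - 72\right) = 145 \left(-73\right) = -10585$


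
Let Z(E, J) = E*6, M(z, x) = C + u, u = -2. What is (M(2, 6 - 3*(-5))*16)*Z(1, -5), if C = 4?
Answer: 192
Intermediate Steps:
M(z, x) = 2 (M(z, x) = 4 - 2 = 2)
Z(E, J) = 6*E
(M(2, 6 - 3*(-5))*16)*Z(1, -5) = (2*16)*(6*1) = 32*6 = 192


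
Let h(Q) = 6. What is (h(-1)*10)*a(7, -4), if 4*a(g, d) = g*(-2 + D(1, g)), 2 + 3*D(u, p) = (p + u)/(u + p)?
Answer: -245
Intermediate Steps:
D(u, p) = -1/3 (D(u, p) = -2/3 + ((p + u)/(u + p))/3 = -2/3 + ((p + u)/(p + u))/3 = -2/3 + (1/3)*1 = -2/3 + 1/3 = -1/3)
a(g, d) = -7*g/12 (a(g, d) = (g*(-2 - 1/3))/4 = (g*(-7/3))/4 = (-7*g/3)/4 = -7*g/12)
(h(-1)*10)*a(7, -4) = (6*10)*(-7/12*7) = 60*(-49/12) = -245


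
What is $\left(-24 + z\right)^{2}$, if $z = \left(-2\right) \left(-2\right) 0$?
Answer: $576$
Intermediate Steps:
$z = 0$ ($z = 4 \cdot 0 = 0$)
$\left(-24 + z\right)^{2} = \left(-24 + 0\right)^{2} = \left(-24\right)^{2} = 576$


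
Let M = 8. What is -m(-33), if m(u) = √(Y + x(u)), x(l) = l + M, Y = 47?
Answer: -√22 ≈ -4.6904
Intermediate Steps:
x(l) = 8 + l (x(l) = l + 8 = 8 + l)
m(u) = √(55 + u) (m(u) = √(47 + (8 + u)) = √(55 + u))
-m(-33) = -√(55 - 33) = -√22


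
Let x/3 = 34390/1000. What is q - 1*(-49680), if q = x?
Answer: 4978317/100 ≈ 49783.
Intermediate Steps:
x = 10317/100 (x = 3*(34390/1000) = 3*(34390*(1/1000)) = 3*(3439/100) = 10317/100 ≈ 103.17)
q = 10317/100 ≈ 103.17
q - 1*(-49680) = 10317/100 - 1*(-49680) = 10317/100 + 49680 = 4978317/100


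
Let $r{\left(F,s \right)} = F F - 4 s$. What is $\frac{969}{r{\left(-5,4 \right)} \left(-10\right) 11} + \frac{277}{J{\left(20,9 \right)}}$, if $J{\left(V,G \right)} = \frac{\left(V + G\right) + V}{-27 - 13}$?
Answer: $- \frac{3672227}{16170} \approx -227.1$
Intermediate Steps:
$J{\left(V,G \right)} = - \frac{V}{20} - \frac{G}{40}$ ($J{\left(V,G \right)} = \frac{\left(G + V\right) + V}{-40} = \left(G + 2 V\right) \left(- \frac{1}{40}\right) = - \frac{V}{20} - \frac{G}{40}$)
$r{\left(F,s \right)} = F^{2} - 4 s$
$\frac{969}{r{\left(-5,4 \right)} \left(-10\right) 11} + \frac{277}{J{\left(20,9 \right)}} = \frac{969}{\left(\left(-5\right)^{2} - 16\right) \left(-10\right) 11} + \frac{277}{\left(- \frac{1}{20}\right) 20 - \frac{9}{40}} = \frac{969}{\left(25 - 16\right) \left(-10\right) 11} + \frac{277}{-1 - \frac{9}{40}} = \frac{969}{9 \left(-10\right) 11} + \frac{277}{- \frac{49}{40}} = \frac{969}{\left(-90\right) 11} + 277 \left(- \frac{40}{49}\right) = \frac{969}{-990} - \frac{11080}{49} = 969 \left(- \frac{1}{990}\right) - \frac{11080}{49} = - \frac{323}{330} - \frac{11080}{49} = - \frac{3672227}{16170}$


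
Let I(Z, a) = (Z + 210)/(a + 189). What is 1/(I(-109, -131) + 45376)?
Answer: 58/2631909 ≈ 2.2037e-5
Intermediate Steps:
I(Z, a) = (210 + Z)/(189 + a)
1/(I(-109, -131) + 45376) = 1/((210 - 109)/(189 - 131) + 45376) = 1/(101/58 + 45376) = 1/(2631909/58) = 58/2631909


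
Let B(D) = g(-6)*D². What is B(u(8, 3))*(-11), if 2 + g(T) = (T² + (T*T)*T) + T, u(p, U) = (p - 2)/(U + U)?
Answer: 2068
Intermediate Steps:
u(p, U) = (-2 + p)/(2*U) (u(p, U) = (-2 + p)/((2*U)) = (-2 + p)*(1/(2*U)) = (-2 + p)/(2*U))
g(T) = -2 + T + T² + T³ (g(T) = -2 + ((T² + (T*T)*T) + T) = -2 + ((T² + T²*T) + T) = -2 + ((T² + T³) + T) = -2 + (T + T² + T³) = -2 + T + T² + T³)
B(D) = -188*D² (B(D) = (-2 - 6 + (-6)² + (-6)³)*D² = (-2 - 6 + 36 - 216)*D² = -188*D²)
B(u(8, 3))*(-11) = -188*(-2 + 8)²/36*(-11) = -188*1²*(-11) = -188*1*(-11) = -188*(-11) = 2068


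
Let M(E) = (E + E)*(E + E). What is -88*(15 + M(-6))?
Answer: -13992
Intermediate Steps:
M(E) = 4*E² (M(E) = (2*E)*(2*E) = 4*E²)
-88*(15 + M(-6)) = -88*(15 + 4*(-6)²) = -88*(15 + 4*36) = -88*(15 + 144) = -88*159 = -13992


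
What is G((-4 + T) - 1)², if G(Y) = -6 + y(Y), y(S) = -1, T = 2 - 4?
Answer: 49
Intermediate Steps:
T = -2
G(Y) = -7 (G(Y) = -6 - 1 = -7)
G((-4 + T) - 1)² = (-7)² = 49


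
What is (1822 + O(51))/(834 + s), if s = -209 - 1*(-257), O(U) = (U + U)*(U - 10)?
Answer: 3002/441 ≈ 6.8073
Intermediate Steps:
O(U) = 2*U*(-10 + U) (O(U) = (2*U)*(-10 + U) = 2*U*(-10 + U))
s = 48 (s = -209 + 257 = 48)
(1822 + O(51))/(834 + s) = (1822 + 2*51*(-10 + 51))/(834 + 48) = (1822 + 2*51*41)/882 = (1822 + 4182)*(1/882) = 6004*(1/882) = 3002/441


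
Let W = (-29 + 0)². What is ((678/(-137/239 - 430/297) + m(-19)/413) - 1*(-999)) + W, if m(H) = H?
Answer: 89138403797/59248567 ≈ 1504.5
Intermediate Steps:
W = 841 (W = (-29)² = 841)
((678/(-137/239 - 430/297) + m(-19)/413) - 1*(-999)) + W = ((678/(-137/239 - 430/297) - 19/413) - 1*(-999)) + 841 = ((678/(-137*1/239 - 430*1/297) - 19*1/413) + 999) + 841 = ((678/(-137/239 - 430/297) - 19/413) + 999) + 841 = ((678/(-143459/70983) - 19/413) + 999) + 841 = ((678*(-70983/143459) - 19/413) + 999) + 841 = ((-48126474/143459 - 19/413) + 999) + 841 = (-19878959483/59248567 + 999) + 841 = 39310358950/59248567 + 841 = 89138403797/59248567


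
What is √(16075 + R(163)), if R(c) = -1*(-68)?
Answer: √16143 ≈ 127.06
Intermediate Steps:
R(c) = 68
√(16075 + R(163)) = √(16075 + 68) = √16143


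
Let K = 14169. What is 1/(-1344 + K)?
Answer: 1/12825 ≈ 7.7973e-5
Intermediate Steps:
1/(-1344 + K) = 1/(-1344 + 14169) = 1/12825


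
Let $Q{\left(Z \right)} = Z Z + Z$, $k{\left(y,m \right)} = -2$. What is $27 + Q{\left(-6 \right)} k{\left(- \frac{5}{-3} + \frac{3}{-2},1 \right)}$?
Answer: $-33$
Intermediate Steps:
$Q{\left(Z \right)} = Z + Z^{2}$ ($Q{\left(Z \right)} = Z^{2} + Z = Z + Z^{2}$)
$27 + Q{\left(-6 \right)} k{\left(- \frac{5}{-3} + \frac{3}{-2},1 \right)} = 27 + - 6 \left(1 - 6\right) \left(-2\right) = 27 + \left(-6\right) \left(-5\right) \left(-2\right) = 27 + 30 \left(-2\right) = 27 - 60 = -33$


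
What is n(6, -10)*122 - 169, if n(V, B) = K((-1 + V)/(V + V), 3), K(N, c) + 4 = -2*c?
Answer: -1389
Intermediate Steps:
K(N, c) = -4 - 2*c
n(V, B) = -10 (n(V, B) = -4 - 2*3 = -4 - 6 = -10)
n(6, -10)*122 - 169 = -10*122 - 169 = -1220 - 169 = -1389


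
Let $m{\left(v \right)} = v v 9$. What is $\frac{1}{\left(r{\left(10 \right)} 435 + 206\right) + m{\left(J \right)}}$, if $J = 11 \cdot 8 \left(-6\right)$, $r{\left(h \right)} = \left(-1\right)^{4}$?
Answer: $\frac{1}{2509697} \approx 3.9845 \cdot 10^{-7}$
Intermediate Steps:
$r{\left(h \right)} = 1$
$J = -528$ ($J = 88 \left(-6\right) = -528$)
$m{\left(v \right)} = 9 v^{2}$ ($m{\left(v \right)} = v^{2} \cdot 9 = 9 v^{2}$)
$\frac{1}{\left(r{\left(10 \right)} 435 + 206\right) + m{\left(J \right)}} = \frac{1}{\left(1 \cdot 435 + 206\right) + 9 \left(-528\right)^{2}} = \frac{1}{\left(435 + 206\right) + 9 \cdot 278784} = \frac{1}{641 + 2509056} = \frac{1}{2509697}$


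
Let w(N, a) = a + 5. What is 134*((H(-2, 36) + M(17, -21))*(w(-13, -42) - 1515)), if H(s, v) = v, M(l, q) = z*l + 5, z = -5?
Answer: 9150592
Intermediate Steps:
M(l, q) = 5 - 5*l (M(l, q) = -5*l + 5 = 5 - 5*l)
w(N, a) = 5 + a
134*((H(-2, 36) + M(17, -21))*(w(-13, -42) - 1515)) = 134*((36 + (5 - 5*17))*((5 - 42) - 1515)) = 134*((36 + (5 - 85))*(-37 - 1515)) = 134*((36 - 80)*(-1552)) = 134*(-44*(-1552)) = 134*68288 = 9150592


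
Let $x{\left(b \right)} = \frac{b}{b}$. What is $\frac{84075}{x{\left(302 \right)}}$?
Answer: $84075$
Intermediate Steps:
$x{\left(b \right)} = 1$
$\frac{84075}{x{\left(302 \right)}} = \frac{84075}{1} = 84075 \cdot 1 = 84075$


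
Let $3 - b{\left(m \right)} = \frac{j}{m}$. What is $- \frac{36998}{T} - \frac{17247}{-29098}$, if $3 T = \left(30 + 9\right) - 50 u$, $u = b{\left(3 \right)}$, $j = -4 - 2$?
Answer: $\frac{3233342529}{6139678} \approx 526.63$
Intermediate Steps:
$j = -6$
$b{\left(m \right)} = 3 + \frac{6}{m}$ ($b{\left(m \right)} = 3 - - \frac{6}{m} = 3 + \frac{6}{m}$)
$u = 5$ ($u = 3 + \frac{6}{3} = 3 + 6 \cdot \frac{1}{3} = 3 + 2 = 5$)
$T = - \frac{211}{3}$ ($T = \frac{\left(30 + 9\right) - 250}{3} = \frac{39 - 250}{3} = \frac{1}{3} \left(-211\right) = - \frac{211}{3} \approx -70.333$)
$- \frac{36998}{T} - \frac{17247}{-29098} = - \frac{36998}{- \frac{211}{3}} - \frac{17247}{-29098} = \left(-36998\right) \left(- \frac{3}{211}\right) - - \frac{17247}{29098} = \frac{110994}{211} + \frac{17247}{29098} = \frac{3233342529}{6139678}$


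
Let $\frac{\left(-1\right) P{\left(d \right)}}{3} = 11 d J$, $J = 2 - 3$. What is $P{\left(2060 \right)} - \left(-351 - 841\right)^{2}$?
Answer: $-1352884$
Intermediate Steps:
$J = -1$
$P{\left(d \right)} = 33 d$ ($P{\left(d \right)} = - 3 \cdot 11 d \left(-1\right) = - 3 \left(- 11 d\right) = 33 d$)
$P{\left(2060 \right)} - \left(-351 - 841\right)^{2} = 33 \cdot 2060 - \left(-351 - 841\right)^{2} = 67980 - \left(-1192\right)^{2} = 67980 - 1420864 = -1352884$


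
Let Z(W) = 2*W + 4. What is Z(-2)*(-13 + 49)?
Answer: 0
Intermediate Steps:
Z(W) = 4 + 2*W
Z(-2)*(-13 + 49) = (4 + 2*(-2))*(-13 + 49) = (4 - 4)*36 = 0*36 = 0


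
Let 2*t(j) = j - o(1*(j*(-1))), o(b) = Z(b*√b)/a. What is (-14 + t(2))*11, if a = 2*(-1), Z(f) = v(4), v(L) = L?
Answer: -132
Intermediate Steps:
Z(f) = 4
a = -2
o(b) = -2 (o(b) = 4/(-2) = 4*(-½) = -2)
t(j) = 1 + j/2 (t(j) = (j - 1*(-2))/2 = (j + 2)/2 = (2 + j)/2 = 1 + j/2)
(-14 + t(2))*11 = (-14 + (1 + (½)*2))*11 = (-14 + (1 + 1))*11 = (-14 + 2)*11 = -12*11 = -132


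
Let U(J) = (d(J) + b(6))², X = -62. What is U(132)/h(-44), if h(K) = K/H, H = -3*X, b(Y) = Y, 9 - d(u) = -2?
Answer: -26877/22 ≈ -1221.7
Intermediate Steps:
d(u) = 11 (d(u) = 9 - 1*(-2) = 9 + 2 = 11)
H = 186 (H = -3*(-62) = 186)
U(J) = 289 (U(J) = (11 + 6)² = 17² = 289)
h(K) = K/186
U(132)/h(-44) = 289/(((1/186)*(-44))) = 289/(-22/93) = 289*(-93/22) = -26877/22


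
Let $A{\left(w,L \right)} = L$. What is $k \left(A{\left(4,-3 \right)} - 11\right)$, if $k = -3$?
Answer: $42$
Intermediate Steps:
$k \left(A{\left(4,-3 \right)} - 11\right) = - 3 \left(-3 - 11\right) = \left(-3\right) \left(-14\right) = 42$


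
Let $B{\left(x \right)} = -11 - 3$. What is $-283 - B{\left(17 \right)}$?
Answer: $-269$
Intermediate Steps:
$B{\left(x \right)} = -14$
$-283 - B{\left(17 \right)} = -283 - -14 = -283 + 14 = -269$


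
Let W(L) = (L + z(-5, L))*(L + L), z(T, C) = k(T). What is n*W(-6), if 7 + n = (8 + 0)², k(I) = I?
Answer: 7524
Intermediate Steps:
z(T, C) = T
W(L) = 2*L*(-5 + L) (W(L) = (L - 5)*(L + L) = (-5 + L)*(2*L) = 2*L*(-5 + L))
n = 57 (n = -7 + (8 + 0)² = -7 + 8² = -7 + 64 = 57)
n*W(-6) = 57*(2*(-6)*(-5 - 6)) = 57*(2*(-6)*(-11)) = 57*132 = 7524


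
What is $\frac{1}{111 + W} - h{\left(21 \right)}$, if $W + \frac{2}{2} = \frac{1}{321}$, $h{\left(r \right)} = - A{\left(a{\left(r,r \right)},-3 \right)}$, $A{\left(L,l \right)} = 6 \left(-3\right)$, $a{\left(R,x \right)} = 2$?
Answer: $- \frac{635277}{35311} \approx -17.991$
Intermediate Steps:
$A{\left(L,l \right)} = -18$
$h{\left(r \right)} = 18$ ($h{\left(r \right)} = \left(-1\right) \left(-18\right) = 18$)
$W = - \frac{320}{321}$ ($W = -1 + \frac{1}{321} = - \frac{320}{321} \approx -0.99688$)
$\frac{1}{111 + W} - h{\left(21 \right)} = \frac{1}{111 - \frac{320}{321}} - 18 = \frac{1}{\frac{35311}{321}} - 18 = \frac{321}{35311} - 18 = - \frac{635277}{35311}$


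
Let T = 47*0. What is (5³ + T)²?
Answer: 15625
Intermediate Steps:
T = 0
(5³ + T)² = (5³ + 0)² = (125 + 0)² = 125² = 15625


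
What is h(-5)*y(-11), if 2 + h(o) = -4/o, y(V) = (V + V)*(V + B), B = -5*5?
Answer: -4752/5 ≈ -950.40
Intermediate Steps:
B = -25
y(V) = 2*V*(-25 + V) (y(V) = (V + V)*(V - 25) = (2*V)*(-25 + V) = 2*V*(-25 + V))
h(o) = -2 - 4/o
h(-5)*y(-11) = (-2 - 4/(-5))*(2*(-11)*(-25 - 11)) = (-2 - 4*(-⅕))*(2*(-11)*(-36)) = (-2 + ⅘)*792 = -6/5*792 = -4752/5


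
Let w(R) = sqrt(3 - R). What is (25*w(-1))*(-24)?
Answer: -1200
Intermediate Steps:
(25*w(-1))*(-24) = (25*sqrt(3 - 1*(-1)))*(-24) = (25*sqrt(3 + 1))*(-24) = (25*sqrt(4))*(-24) = (25*2)*(-24) = 50*(-24) = -1200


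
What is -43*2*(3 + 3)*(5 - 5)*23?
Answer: 0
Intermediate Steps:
-43*2*(3 + 3)*(5 - 5)*23 = -43*2*6*0*23 = -516*0*23 = -43*0*23 = 0*23 = 0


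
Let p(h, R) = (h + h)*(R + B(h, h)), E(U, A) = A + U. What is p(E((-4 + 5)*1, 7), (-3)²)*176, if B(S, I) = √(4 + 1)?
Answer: 25344 + 2816*√5 ≈ 31641.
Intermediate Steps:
B(S, I) = √5
p(h, R) = 2*h*(R + √5) (p(h, R) = (h + h)*(R + √5) = (2*h)*(R + √5) = 2*h*(R + √5))
p(E((-4 + 5)*1, 7), (-3)²)*176 = (2*(7 + (-4 + 5)*1)*((-3)² + √5))*176 = (2*(7 + 1*1)*(9 + √5))*176 = (2*(7 + 1)*(9 + √5))*176 = (2*8*(9 + √5))*176 = (144 + 16*√5)*176 = 25344 + 2816*√5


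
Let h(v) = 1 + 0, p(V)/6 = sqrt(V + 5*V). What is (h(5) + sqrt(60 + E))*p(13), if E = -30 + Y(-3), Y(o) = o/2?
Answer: 3*sqrt(78)*(2 + sqrt(114)) ≈ 335.88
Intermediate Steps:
Y(o) = o/2 (Y(o) = o*(1/2) = o/2)
E = -63/2 (E = -30 + (1/2)*(-3) = -30 - 3/2 = -63/2 ≈ -31.500)
p(V) = 6*sqrt(6)*sqrt(V) (p(V) = 6*sqrt(V + 5*V) = 6*sqrt(6*V) = 6*(sqrt(6)*sqrt(V)) = 6*sqrt(6)*sqrt(V))
h(v) = 1
(h(5) + sqrt(60 + E))*p(13) = (1 + sqrt(60 - 63/2))*(6*sqrt(6)*sqrt(13)) = (1 + sqrt(57/2))*(6*sqrt(78)) = (1 + sqrt(114)/2)*(6*sqrt(78)) = 6*sqrt(78)*(1 + sqrt(114)/2)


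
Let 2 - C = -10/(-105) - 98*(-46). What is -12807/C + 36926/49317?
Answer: 16757892727/4666769076 ≈ 3.5909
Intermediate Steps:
C = -94628/21 (C = 2 - (-10/(-105) - 98*(-46)) = 2 - (-10*(-1/105) + 4508) = 2 - (2/21 + 4508) = 2 - 1*94670/21 = 2 - 94670/21 = -94628/21 ≈ -4506.1)
-12807/C + 36926/49317 = -12807/(-94628/21) + 36926/49317 = -12807*(-21/94628) + 36926*(1/49317) = 268947/94628 + 36926/49317 = 16757892727/4666769076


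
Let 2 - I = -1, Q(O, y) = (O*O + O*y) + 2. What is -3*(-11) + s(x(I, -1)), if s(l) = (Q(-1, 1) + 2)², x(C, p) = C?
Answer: 49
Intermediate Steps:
Q(O, y) = 2 + O² + O*y (Q(O, y) = (O² + O*y) + 2 = 2 + O² + O*y)
I = 3 (I = 2 - 1*(-1) = 2 + 1 = 3)
s(l) = 16 (s(l) = ((2 + (-1)² - 1*1) + 2)² = ((2 + 1 - 1) + 2)² = (2 + 2)² = 4² = 16)
-3*(-11) + s(x(I, -1)) = -3*(-11) + 16 = 33 + 16 = 49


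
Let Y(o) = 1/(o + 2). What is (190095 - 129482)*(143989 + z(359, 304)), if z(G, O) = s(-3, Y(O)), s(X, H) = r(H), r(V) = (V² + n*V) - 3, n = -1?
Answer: 817201000680883/93636 ≈ 8.7274e+9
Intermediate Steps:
Y(o) = 1/(2 + o)
r(V) = -3 + V² - V (r(V) = (V² - V) - 3 = -3 + V² - V)
s(X, H) = -3 + H² - H
z(G, O) = -3 + (2 + O)⁻² - 1/(2 + O) (z(G, O) = -3 + (1/(2 + O))² - 1/(2 + O) = -3 + (2 + O)⁻² - 1/(2 + O))
(190095 - 129482)*(143989 + z(359, 304)) = (190095 - 129482)*(143989 + (2 + 304 - (2 + 304)² - 3*(2 + 304)³)/(2 + 304)³) = 60613*(143989 + (2 + 304 - 1*306² - 3*306³)/306³) = 60613*(143989 + (2 + 304 - 1*93636 - 3*28652616)/28652616) = 60613*(143989 + (2 + 304 - 93636 - 85957848)/28652616) = 60613*(143989 + (1/28652616)*(-86051178)) = 60613*(143989 - 281213/93636) = 60613*(13482272791/93636) = 817201000680883/93636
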